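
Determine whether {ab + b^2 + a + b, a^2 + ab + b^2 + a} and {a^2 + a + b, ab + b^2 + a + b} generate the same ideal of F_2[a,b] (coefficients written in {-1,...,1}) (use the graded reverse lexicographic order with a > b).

No, the ideals differ.

For a fixed monomial order, each ideal has a unique reduced Gröbner basis; comparing bases decides equality.
Buchberger on the first generating set:
f_1 = ab + b^2 + a + b, LT = ab.
f_2 = a^2 + ab + b^2 + a, LT = a^2.

S(f_1,f_2): lcm = a^2b. S = b^3 + a^2.
  leading term b^3: no divisor's leading term divides it; move b^3 to the remainder.
  leading term a^2: subtract (1)·f_2 from a^2 → ab + b^2 + a
  leading term ab: subtract (1)·f_1 from ab + b^2 + a → b
  leading term b: no divisor's leading term divides it; move b to the remainder.
  remainder b^3 + b ≠ 0; add g_3 = b^3 + b to the basis.

The other S-polynomials (S(f_1,g_3), S(f_2,g_3)) all reduce to 0 modulo the current basis, so we have a Gröbner basis.
Inter-reduce: drop elements whose leading term is divisible by another's, tail-reduce, and make monic.
Reduced Gröbner basis: {b^3 + b, a^2 + b, ab + b^2 + a + b}.

Buchberger on the second generating set:
h_1 = a^2 + a + b, LT = a^2.
h_2 = ab + b^2 + a + b, LT = ab.

S(h_1,h_2): lcm = a^2b. S = ab^2 + a^2 + b^2.
  leading term ab^2: subtract (b)·h_2 from ab^2 + a^2 + b^2 → b^3 + a^2 + ab
  leading term b^3: no divisor's leading term divides it; move b^3 to the remainder.
  leading term a^2: subtract (1)·h_1 from a^2 + ab → ab + a + b
  leading term ab: subtract (1)·h_2 from ab + a + b → b^2
  leading term b^2: no divisor's leading term divides it; move b^2 to the remainder.
  remainder b^3 + b^2 ≠ 0; add k_3 = b^3 + b^2 to the basis.

The other S-polynomials (S(h_1,k_3), S(h_2,k_3)) all reduce to 0 modulo the current basis, so we have a Gröbner basis.
Inter-reduce: drop elements whose leading term is divisible by another's, tail-reduce, and make monic.
Reduced Gröbner basis: {b^3 + b^2, a^2 + a + b, ab + b^2 + a + b}.

Since the reduced bases disagree, the two ideals are not the same.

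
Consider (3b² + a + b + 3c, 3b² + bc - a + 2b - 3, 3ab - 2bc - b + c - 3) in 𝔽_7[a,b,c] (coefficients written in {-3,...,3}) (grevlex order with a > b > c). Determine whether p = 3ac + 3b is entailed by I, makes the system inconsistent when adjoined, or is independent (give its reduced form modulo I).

3ac + 3b is independent of I; its normal form modulo I is 2b - 2c + 2.

First compute the reduced Gröbner basis of I by Buchberger's algorithm.
f_1 = 3b² + a + b + 3c, LT = b².
f_2 = 3b² + bc - a + 2b - 3, LT = b².
f_3 = 3ab - 2bc - b + c - 3, LT = ab.

S(f_1,f_2): lcm = b². S = 2bc + 3a + 2b + c + 1.
  reduce S modulo (f_1, f_2, f_3):
  remainder 2bc + 3a + 2b + c + 1 ≠ 0; add h_4 = 2bc + 3a + 2b + c + 1 to the basis.

S(f_1,f_3): lcm = ab². S = 3b²c - 2a² - 2ab - 2b² + ac + 2bc + b.
  reduce S modulo (f_1, f_2, f_3, h_4):
  remainder -2a² - 3c² - b - 3c - 3 ≠ 0; add h_5 = -2a² - 3c² - b - 3c - 3 to the basis.

S(f_2,f_3): lcm = ab². S = -2abc + 3b²c + 2a² + 3ab - 2b² + 2bc - a + b.
  reduce S modulo (f_1, f_2, f_3, h_4, h_5):
  remainder ac - 2b + 3c - 3 ≠ 0; add h_6 = ac - 2b + 3c - 3 to the basis.

S(f_1,h_4): lcm = b²c. S = 2ab - b² - 2ac + bc + c² + 3b.
  reduce S modulo (f_1, f_2, f_3, h_4, h_5, h_6):
  remainder c² - 2a - 3c + 3 ≠ 0; add h_7 = c² - 2a - 3c + 3 to the basis.

The other S-polynomials (S(f_2,h_4), S(f_3,h_4), S(f_1,h_5), S(f_2,h_5), S(f_3,h_5), S(h_4,h_5), S(f_1,h_6), S(f_2,h_6), S(f_3,h_6), S(h_4,h_6), S(h_5,h_6), S(f_1,h_7), S(f_2,h_7), S(f_3,h_7), S(h_4,h_7), S(h_5,h_7), S(h_6,h_7)) all reduce to 0 modulo the current basis, so we have a Gröbner basis.
Inter-reduce: drop elements whose leading term is divisible by another's, tail-reduce, and make monic.
Reduced Gröbner basis: {a² + 3a - 3b - c - 3, ab + a - 2b + 3c - 3, b² - 2a - 2b + c, ac - 2b + 3c - 3, bc - 2a + b - 3c - 3, c² - 2a - 3c + 3}.
Label its elements g_1 = a² + 3a - 3b - c - 3, g_2 = ab + a - 2b + 3c - 3, g_3 = b² - 2a - 2b + c, g_4 = ac - 2b + 3c - 3, g_5 = bc - 2a + b - 3c - 3, g_6 = c² - 2a - 3c + 3.

Reduce p = 3ac + 3b modulo G:
  leading term ac: subtract (3)·g_4 from 3ac + 3b → 2b - 2c + 2
  leading term b: no divisor's leading term divides it; move 2b to the remainder.
  leading term c: no divisor's leading term divides it; move -2c to the remainder.
  leading term 1: no divisor's leading term divides it; move 2 to the remainder.
  normal form = 2b - 2c + 2.
The normal form is nonzero, so p ∉ I. Since p minus its normal form lies in I, I + (p) = I + (r) where r = 2b - 2c + 2; decide whether this ideal is the whole ring.
Run Buchberger on G together with r (pairs among the g_i already reduce to 0 since G is a Gröbner basis):
g_1 = a² + 3a - 3b - c - 3, LT = a².
g_2 = ab + a - 2b + 3c - 3, LT = ab.
g_3 = b² - 2a - 2b + c, LT = b².
g_4 = ac - 2b + 3c - 3, LT = ac.
g_5 = bc - 2a + b - 3c - 3, LT = bc.
g_6 = c² - 2a - 3c + 3, LT = c².
r = 2b - 2c + 2, LT = b.

The S-polynomials (S(g_1,g_2), S(g_1,g_3), S(g_1,g_4), S(g_1,g_5), S(g_1,g_6), S(g_1,r), S(g_2,g_3), S(g_2,g_4), S(g_2,g_5), S(g_2,g_6), S(g_2,r), S(g_3,g_4), S(g_3,g_5), S(g_3,g_6), S(g_3,r), S(g_4,g_5), S(g_4,g_6), S(g_4,r), S(g_5,g_6), S(g_5,r), S(g_6,r)) all reduce to 0 modulo the current basis, so we have a Gröbner basis.
Inter-reduce: drop elements whose leading term is divisible by another's, tail-reduce, and make monic.
Reduced Gröbner basis: {a² + 3a + 3c, ac + c - 1, c² - 2a - 3c + 3, b - c + 1}.
The reduced Gröbner basis of I + (p) is {a² + 3a + 3c, ac + c - 1, c² - 2a - 3c + 3, b - c + 1} ≠ {1}, a proper ideal, so the enlarged system stays consistent: p is independent of I, with normal form 2b - 2c + 2.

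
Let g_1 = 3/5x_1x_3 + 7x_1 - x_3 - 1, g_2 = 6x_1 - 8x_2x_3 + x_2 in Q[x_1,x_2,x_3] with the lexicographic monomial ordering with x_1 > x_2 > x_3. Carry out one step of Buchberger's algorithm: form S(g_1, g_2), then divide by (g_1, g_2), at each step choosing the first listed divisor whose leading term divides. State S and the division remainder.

lcm(LM(g_1), LM(g_2)) = x_1x_3.
S = (lcm/LT(g_1))·g_1 − (lcm/LT(g_2))·g_2 = 35/3x_1 + 4/3x_2x_3^2 - 1/6x_2x_3 - 5/3x_3 - 5/3.
Reduce S modulo (g_1, g_2) in that order:
  leading term x_1: subtract (35/18)·g_2 from 35/3x_1 + 4/3x_2x_3^2 - 1/6x_2x_3 - 5/3x_3 - 5/3 → 4/3x_2x_3^2 + 277/18x_2x_3 - 35/18x_2 - 5/3x_3 - 5/3
  leading term x_2x_3^2: no divisor's leading term divides it; move 4/3x_2x_3^2 to the remainder.
  leading term x_2x_3: no divisor's leading term divides it; move 277/18x_2x_3 to the remainder.
  leading term x_2: no divisor's leading term divides it; move -35/18x_2 to the remainder.
  leading term x_3: no divisor's leading term divides it; move -5/3x_3 to the remainder.
  leading term 1: no divisor's leading term divides it; move -5/3 to the remainder.
The remainder 4/3x_2x_3^2 + 277/18x_2x_3 - 35/18x_2 - 5/3x_3 - 5/3 is nonzero, so it would be added as the next basis element.

S(g_1, g_2) = 35/3x_1 + 4/3x_2x_3^2 - 1/6x_2x_3 - 5/3x_3 - 5/3; remainder on division = 4/3x_2x_3^2 + 277/18x_2x_3 - 35/18x_2 - 5/3x_3 - 5/3.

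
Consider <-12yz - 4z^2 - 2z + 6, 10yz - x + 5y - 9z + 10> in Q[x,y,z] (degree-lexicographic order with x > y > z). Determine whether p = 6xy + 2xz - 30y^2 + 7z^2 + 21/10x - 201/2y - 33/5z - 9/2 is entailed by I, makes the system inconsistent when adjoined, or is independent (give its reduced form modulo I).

6xy + 2xz - 30y^2 + 7z^2 + 21/10x - 201/2y - 33/5z - 9/2 lies in I (it reduces to 0).

First compute the reduced Gröbner basis of I by Buchberger's algorithm.
f_1 = -12yz - 4z^2 - 2z + 6, LT = yz.
f_2 = 10yz - x + 5y - 9z + 10, LT = yz.

S(f_1,f_2): lcm = yz. S = 1/3z^2 + 1/10x - 1/2y + 16/15z - 3/2.
  leading term z^2: no divisor's leading term divides it; move 1/3z^2 to the remainder.
  leading term x: no divisor's leading term divides it; move 1/10x to the remainder.
  leading term y: no divisor's leading term divides it; move -1/2y to the remainder.
  leading term z: no divisor's leading term divides it; move 16/15z to the remainder.
  leading term 1: no divisor's leading term divides it; move -3/2 to the remainder.
  remainder 1/3z^2 + 1/10x - 1/2y + 16/15z - 3/2 ≠ 0; add h_3 = 1/3z^2 + 1/10x - 1/2y + 16/15z - 3/2 to the basis.

S(f_1,h_3): lcm = yz^2. S = 1/3z^3 - 3/10xy + 3/2y^2 - 16/5yz + 1/6z^2 + 9/2y - 1/2z.
  leading term z^3: subtract (z)·h_3 from 1/3z^3 - 3/10xy + 3/2y^2 - 16/5yz + 1/6z^2 + 9/2y - 1/2z → -3/10xy - 1/10xz + 3/2y^2 - 27/10yz - 9/10z^2 + 9/2y + z
  leading term xy: no divisor's leading term divides it; move -3/10xy to the remainder.
  leading term xz: no divisor's leading term divides it; move -1/10xz to the remainder.
  leading term y^2: no divisor's leading term divides it; move 3/2y^2 to the remainder.
  leading term yz: subtract (9/40)·f_1 from -27/10yz - 9/10z^2 + 9/2y + z → 9/2y + 29/20z - 27/20
  leading term y: no divisor's leading term divides it; move 9/2y to the remainder.
  leading term z: no divisor's leading term divides it; move 29/20z to the remainder.
  leading term 1: no divisor's leading term divides it; move -27/20 to the remainder.
  remainder -3/10xy - 1/10xz + 3/2y^2 + 9/2y + 29/20z - 27/20 ≠ 0; add h_4 = -3/10xy - 1/10xz + 3/2y^2 + 9/2y + 29/20z - 27/20 to the basis.

The other S-polynomials (S(f_2,h_3), S(f_1,h_4), S(f_2,h_4), S(h_3,h_4)) all reduce to 0 modulo the current basis, so we have a Gröbner basis.
Inter-reduce: drop elements whose leading term is divisible by another's, tail-reduce, and make monic.
Reduced Gröbner basis: {xy + 1/3xz - 5y^2 - 15y - 29/6z + 9/2, yz - 1/10x + 1/2y - 9/10z + 1, z^2 + 3/10x - 3/2y + 16/5z - 9/2}.
Label its elements g_1 = xy + 1/3xz - 5y^2 - 15y - 29/6z + 9/2, g_2 = yz - 1/10x + 1/2y - 9/10z + 1, g_3 = z^2 + 3/10x - 3/2y + 16/5z - 9/2.

Reduce p = 6xy + 2xz - 30y^2 + 7z^2 + 21/10x - 201/2y - 33/5z - 9/2 modulo G:
  leading term xy: subtract (6)·g_1 from 6xy + 2xz - 30y^2 + 7z^2 + 21/10x - 201/2y - 33/5z - 9/2 → 7z^2 + 21/10x - 21/2y + 112/5z - 63/2
  leading term z^2: subtract (7)·g_3 from 7z^2 + 21/10x - 21/2y + 112/5z - 63/2 → 0
  normal form = 0.
Since the normal form is 0, p ∈ I.

The remainder on division by a Gröbner basis is unique — it is the normal form.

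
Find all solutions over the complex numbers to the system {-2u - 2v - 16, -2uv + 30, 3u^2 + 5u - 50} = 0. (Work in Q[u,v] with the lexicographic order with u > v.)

Compute a lex Gröbner basis by Buchberger's algorithm.
f_1 = -2u - 2v - 16, LT = u.
f_2 = -2uv + 30, LT = uv.
f_3 = 3u^2 + 5u - 50, LT = u^2.

S(f_1,f_2): lcm = uv. S = v^2 + 8v + 15.
  reduce S modulo (f_1, f_2, f_3):
  remainder v^2 + 8v + 15 ≠ 0; add h_4 = v^2 + 8v + 15 to the basis.

S(f_1,f_3): lcm = u^2. S = uv + 19/3u + 50/3.
  reduce S modulo (f_1, f_2, f_3, h_4):
  remainder -19/3v - 19 ≠ 0; add h_5 = -19/3v - 19 to the basis.

The other S-polynomials (S(f_2,f_3), S(f_1,h_4), S(f_2,h_4), S(f_3,h_4), S(f_1,h_5), S(f_2,h_5), S(f_3,h_5), S(h_4,h_5)) all reduce to 0 modulo the current basis, so we have a Gröbner basis.
Inter-reduce: drop elements whose leading term is divisible by another's, tail-reduce, and make monic.
Reduced Gröbner basis: {u + 5, v + 3}.

A lex Gröbner basis eliminates variables successively. Here v + 3 depends only on v, with roots {-3}; lifting each root through the earlier basis elements recovers the full solutions.
  v = -3: the earlier basis element becomes u + 5 = 0, giving u = -5 — point (-5, -3).

{(-5, -3)}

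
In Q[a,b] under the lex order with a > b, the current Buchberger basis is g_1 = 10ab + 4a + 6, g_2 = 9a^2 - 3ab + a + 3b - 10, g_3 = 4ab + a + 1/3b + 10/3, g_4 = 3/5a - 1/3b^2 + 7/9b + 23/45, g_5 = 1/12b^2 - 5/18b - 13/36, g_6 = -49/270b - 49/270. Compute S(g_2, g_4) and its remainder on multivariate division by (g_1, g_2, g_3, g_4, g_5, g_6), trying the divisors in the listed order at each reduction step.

lcm(LM(g_2), LM(g_4)) = a^2.
S = (lcm/LT(g_2))·g_2 − (lcm/LT(g_4))·g_4 = 5/9ab^2 - 44/27ab - 20/27a + 1/3b - 10/9.
Reduce S modulo (g_1, g_2, g_3, g_4, g_5, g_6) in that order:
  leading term ab^2: subtract (1/18b)·g_1 from 5/9ab^2 - 44/27ab - 20/27a + 1/3b - 10/9 → -50/27ab - 20/27a - 10/9
  leading term ab: subtract (-5/27)·g_1 from -50/27ab - 20/27a - 10/9 → 0
The remainder is 0, so this S-polynomial contributes no new basis element.

S(g_2, g_4) = 5/9ab^2 - 44/27ab - 20/27a + 1/3b - 10/9; remainder on division = 0.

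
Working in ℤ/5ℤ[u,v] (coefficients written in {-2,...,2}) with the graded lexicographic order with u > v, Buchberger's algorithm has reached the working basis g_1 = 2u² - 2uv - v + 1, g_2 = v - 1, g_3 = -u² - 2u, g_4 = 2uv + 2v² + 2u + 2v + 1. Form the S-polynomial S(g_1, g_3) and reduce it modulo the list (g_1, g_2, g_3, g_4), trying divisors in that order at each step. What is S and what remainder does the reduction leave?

S(g_1, g_3) = -uv - 2u + 2v - 2; remainder on division = 2u.

lcm(LM(g_1), LM(g_3)) = u².
S = (lcm/LT(g_1))·g_1 − (lcm/LT(g_3))·g_3 = -uv - 2u + 2v - 2.
Reduce S modulo (g_1, g_2, g_3, g_4) in that order:
  leading term uv: subtract (-u)·g_2 from -uv - 2u + 2v - 2 → 2u + 2v - 2
  leading term u: no divisor's leading term divides it; move 2u to the remainder.
  leading term v: subtract (2)·g_2 from 2v - 2 → 0
The remainder 2u is nonzero, so it would be added as the next basis element.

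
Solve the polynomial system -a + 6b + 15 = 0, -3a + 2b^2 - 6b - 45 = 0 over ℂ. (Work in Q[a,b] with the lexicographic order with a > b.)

Compute a lex Gröbner basis by Buchberger's algorithm.
f_1 = -a + 6b + 15, LT = a.
f_2 = -3a + 2b^2 - 6b - 45, LT = a.

S(f_1,f_2): lcm = a. S = 2/3b^2 - 8b - 30.
  reduce S modulo (f_1, f_2):
  remainder 2/3b^2 - 8b - 30 ≠ 0; add h_3 = 2/3b^2 - 8b - 30 to the basis.

The other S-polynomials (S(f_1,h_3), S(f_2,h_3)) all reduce to 0 modulo the current basis, so we have a Gröbner basis.
Inter-reduce: drop elements whose leading term is divisible by another's, tail-reduce, and make monic.
Reduced Gröbner basis: {a - 6b - 15, b^2 - 12b - 45}.

From the last basis element, b^2 - 12b - 45 = 0, so b takes values in {-3, 15}. Each choice, substituted upward through the basis, yields the corresponding point(s) of the solution set.
  b = -3: the earlier basis element becomes a + 3 = 0, giving a = -3 — point (-3, -3).
  b = 15: the earlier basis element becomes a - 105 = 0, giving a = 105 — point (105, 15).

{(-3, -3), (105, 15)}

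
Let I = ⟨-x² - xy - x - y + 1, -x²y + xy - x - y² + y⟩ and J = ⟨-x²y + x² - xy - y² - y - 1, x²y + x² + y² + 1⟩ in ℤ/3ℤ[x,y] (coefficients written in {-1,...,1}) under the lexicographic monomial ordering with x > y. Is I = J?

Equality of ideals is decidable: compute both reduced Gröbner bases (unique for the ordering) and check whether they agree.
Buchberger on the first generating set:
f_1 = -x² - xy - x - y + 1, LT = x².
f_2 = -x²y + xy - x - y² + y, LT = x²y.

S(f_1,f_2): lcm = x²y. S = xy² - xy - x.
  reduce S modulo (f_1, f_2):
  remainder xy² - xy - x ≠ 0; add g_3 = xy² - xy - x to the basis.

S(f_1,g_3): lcm = x²y². S = x²y + x² + xy³ + xy² + y³ - y².
  reduce S modulo (f_1, f_2, g_3):
  remainder y³ + y² + 1 ≠ 0; add g_4 = y³ + y² + 1 to the basis.

The other S-polynomials (S(f_2,g_3), S(f_1,g_4), S(f_2,g_4), S(g_3,g_4)) all reduce to 0 modulo the current basis, so we have a Gröbner basis.
Inter-reduce: drop elements whose leading term is divisible by another's, tail-reduce, and make monic.
Reduced Gröbner basis: {x² + xy + x + y - 1, xy² - xy - x, y³ + y² + 1}.

Buchberger on the second generating set:
h_1 = -x²y + x² - xy - y² - y - 1, LT = x²y.
h_2 = x²y + x² + y² + 1, LT = x²y.

S(h_1,h_2): lcm = x²y. S = x² + xy + y.
  reduce S modulo (h_1, h_2):
  remainder x² + xy + y ≠ 0; add k_3 = x² + xy + y to the basis.

S(h_1,k_3): lcm = x²y. S = -x² - xy² + xy + y + 1.
  reduce S modulo (h_1, h_2, k_3):
  remainder -xy² - xy - y + 1 ≠ 0; add k_4 = -xy² - xy - y + 1 to the basis.

S(h_1,k_4): lcm = x²y². S = x²y + xy² - xy + x + y³ + y² + y.
  reduce S modulo (h_1, h_2, k_3, k_4):
  remainder -xy + x + y³ + y ≠ 0; add k_5 = -xy + x + y³ + y to the basis.

S(k_4,k_5): lcm = xy². S = -xy + y⁴ + y² + y - 1.
  reduce S modulo (h_1, h_2, k_3, k_4, k_5):
  remainder -x + y⁴ - y³ + y² - 1 ≠ 0; add k_6 = -x + y⁴ - y³ + y² - 1 to the basis.

S(k_4,k_6): lcm = xy². S = xy + y⁶ - y⁵ + y⁴ - y² + y - 1.
  reduce S modulo (h_1, h_2, k_3, k_4, k_5, k_6):
  remainder y⁶ - y⁵ - y⁴ - y + 1 ≠ 0; add k_7 = y⁶ - y⁵ - y⁴ - y + 1 to the basis.

S(k_5,k_6): lcm = xy. S = -x + y⁵ - y⁴ + y.
  reduce S modulo (h_1, h_2, k_3, k_4, k_5, k_6, k_7):
  remainder y⁵ + y⁴ + y³ - y² + y + 1 ≠ 0; add k_8 = y⁵ + y⁴ + y³ - y² + y + 1 to the basis.

The other S-polynomials (S(h_2,k_3), S(h_2,k_4), S(k_3,k_4), S(h_1,k_5), S(h_2,k_5), S(k_3,k_5), S(h_1,k_6), S(h_2,k_6), S(k_3,k_6), S(h_1,k_7), S(h_2,k_7), S(k_3,k_7), S(k_4,k_7), S(k_5,k_7), S(k_6,k_7), S(h_1,k_8), S(h_2,k_8), S(k_3,k_8), S(k_4,k_8), S(k_5,k_8), S(k_6,k_8), S(k_7,k_8)) all reduce to 0 modulo the current basis, so we have a Gröbner basis.
Inter-reduce: drop elements whose leading term is divisible by another's, tail-reduce, and make monic.
Reduced Gröbner basis: {x - y⁴ + y³ - y² + 1, y⁵ + y⁴ + y³ - y² + y + 1}.

The bases are distinct; the ideals are different.
The same test decides containment: I ⊆ J iff every generator of I reduces to 0 modulo a Gröbner basis of J.

No, the ideals differ.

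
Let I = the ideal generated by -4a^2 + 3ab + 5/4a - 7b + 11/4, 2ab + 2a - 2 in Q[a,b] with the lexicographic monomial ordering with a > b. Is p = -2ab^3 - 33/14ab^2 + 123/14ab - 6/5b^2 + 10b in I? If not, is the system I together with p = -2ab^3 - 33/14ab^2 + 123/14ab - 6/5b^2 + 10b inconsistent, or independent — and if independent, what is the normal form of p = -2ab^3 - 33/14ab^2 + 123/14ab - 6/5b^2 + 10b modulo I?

-2ab^3 - 33/14ab^2 + 123/14ab - 6/5b^2 + 10b is independent of I; its normal form modulo I is 64/5b^2 + 25/2b.

First compute the reduced Gröbner basis of I by Buchberger's algorithm.
f_1 = -4a^2 + 3ab + 5/4a - 7b + 11/4, LT = a^2.
f_2 = 2ab + 2a - 2, LT = ab.

S(f_1,f_2): lcm = a^2b. S = -a^2 - 3/4ab^2 - 5/16ab + a + 7/4b^2 - 11/16b.
  leading term a^2: subtract (1/4)·f_1 from -a^2 - 3/4ab^2 - 5/16ab + a + 7/4b^2 - 11/16b → -3/4ab^2 - 17/16ab + 11/16a + 7/4b^2 + 17/16b - 11/16
  leading term ab^2: subtract (-3/8b)·f_2 from -3/4ab^2 - 17/16ab + 11/16a + 7/4b^2 + 17/16b - 11/16 → -5/16ab + 11/16a + 7/4b^2 + 5/16b - 11/16
  leading term ab: subtract (-5/32)·f_2 from -5/16ab + 11/16a + 7/4b^2 + 5/16b - 11/16 → a + 7/4b^2 + 5/16b - 1
  leading term a: no divisor's leading term divides it; move a to the remainder.
  leading term b^2: no divisor's leading term divides it; move 7/4b^2 to the remainder.
  leading term b: no divisor's leading term divides it; move 5/16b to the remainder.
  leading term 1: no divisor's leading term divides it; move -1 to the remainder.
  remainder a + 7/4b^2 + 5/16b - 1 ≠ 0; add h_3 = a + 7/4b^2 + 5/16b - 1 to the basis.

S(f_1,h_3): lcm = a^2. S = -7/4ab^2 - 17/16ab + 11/16a + 7/4b - 11/16.
  leading term ab^2: subtract (-7/8b)·f_2 from -7/4ab^2 - 17/16ab + 11/16a + 7/4b - 11/16 → 11/16ab + 11/16a - 11/16
  leading term ab: subtract (11/32)·f_2 from 11/16ab + 11/16a - 11/16 → 0
  remainder 0.

S(f_2,h_3): lcm = ab. S = a - 7/4b^3 - 5/16b^2 + b - 1.
  leading term a: subtract (1)·h_3 from a - 7/4b^3 - 5/16b^2 + b - 1 → -7/4b^3 - 33/16b^2 + 11/16b
  leading term b^3: no divisor's leading term divides it; move -7/4b^3 to the remainder.
  leading term b^2: no divisor's leading term divides it; move -33/16b^2 to the remainder.
  leading term b: no divisor's leading term divides it; move 11/16b to the remainder.
  remainder -7/4b^3 - 33/16b^2 + 11/16b ≠ 0; add h_4 = -7/4b^3 - 33/16b^2 + 11/16b to the basis.

S(f_1,h_4): leading monomials are coprime, so the S-polynomial reduces to 0 (Buchberger's first criterion).
S(f_2,h_4): lcm = ab^3. S = -5/28ab^2 + 11/28ab - b^2.
  leading term ab^2: subtract (-5/56b)·f_2 from -5/28ab^2 + 11/28ab - b^2 → 4/7ab - b^2 - 5/28b
  leading term ab: subtract (2/7)·f_2 from 4/7ab - b^2 - 5/28b → -4/7a - b^2 - 5/28b + 4/7
  leading term a: subtract (-4/7)·h_3 from -4/7a - b^2 - 5/28b + 4/7 → 0
  remainder 0.

S(h_3,h_4): leading monomials are coprime, so the S-polynomial reduces to 0 (Buchberger's first criterion).
Every S-polynomial of the final basis reduces to 0, so we have a Gröbner basis.
Inter-reduce: drop elements whose leading term is divisible by another's, tail-reduce, and make monic.
Reduced Gröbner basis: {a + 7/4b^2 + 5/16b - 1, b^3 + 33/28b^2 - 11/28b}.
Label its elements g_1 = a + 7/4b^2 + 5/16b - 1, g_2 = b^3 + 33/28b^2 - 11/28b.

Reduce p = -2ab^3 - 33/14ab^2 + 123/14ab - 6/5b^2 + 10b modulo G:
  leading term ab^3: subtract (-2b^3)·g_1 from -2ab^3 - 33/14ab^2 + 123/14ab - 6/5b^2 + 10b → -33/14ab^2 + 123/14ab + 7/2b^5 + 5/8b^4 - 2b^3 - 6/5b^2 + 10b
  leading term ab^2: subtract (-33/14b^2)·g_1 from -33/14ab^2 + 123/14ab + 7/2b^5 + 5/8b^4 - 2b^3 - 6/5b^2 + 10b → 123/14ab + 7/2b^5 + 19/4b^4 - 283/224b^3 - 249/70b^2 + 10b
  leading term ab: subtract (123/14b)·g_1 from 123/14ab + 7/2b^5 + 19/4b^4 - 283/224b^3 - 249/70b^2 + 10b → 7/2b^5 + 19/4b^4 - 3727/224b^3 - 7059/1120b^2 + 263/14b
  leading term b^5: subtract (7/2b^2)·g_2 from 7/2b^5 + 19/4b^4 - 3727/224b^3 - 7059/1120b^2 + 263/14b → 5/8b^4 - 3419/224b^3 - 7059/1120b^2 + 263/14b
  leading term b^4: subtract (5/8b)·g_2 from 5/8b^4 - 3419/224b^3 - 7059/1120b^2 + 263/14b → -16b^3 - 212/35b^2 + 263/14b
  leading term b^3: subtract (-16)·g_2 from -16b^3 - 212/35b^2 + 263/14b → 64/5b^2 + 25/2b
  leading term b^2: no divisor's leading term divides it; move 64/5b^2 to the remainder.
  leading term b: no divisor's leading term divides it; move 25/2b to the remainder.
  normal form = 64/5b^2 + 25/2b.
The normal form is nonzero, so p ∉ I. Since p minus its normal form lies in I, I + (p) = I + (r) where r = 64/5b^2 + 25/2b; decide whether this ideal is the whole ring.
Run Buchberger on G together with r (pairs among the g_i already reduce to 0 since G is a Gröbner basis):
g_1 = a + 7/4b^2 + 5/16b - 1, LT = a.
g_2 = b^3 + 33/28b^2 - 11/28b, LT = b^3.
r = 64/5b^2 + 25/2b, LT = b^2.

S(g_1,g_2): leading monomials are coprime, so the S-polynomial reduces to 0 (Buchberger's first criterion).
S(g_1,r): leading monomials are coprime, so the S-polynomial reduces to 0 (Buchberger's first criterion).
S(g_2,r): lcm = b^3. S = 181/896b^2 - 11/28b.
  leading term b^2: subtract (905/57344)·r from 181/896b^2 - 11/28b → -67681/114688b
  leading term b: no divisor's leading term divides it; move -67681/114688b to the remainder.
  remainder -67681/114688b ≠ 0; add m_4 = -67681/114688b to the basis.

S(g_1,m_4): leading monomials are coprime, so the S-polynomial reduces to 0 (Buchberger's first criterion).
S(g_2,m_4): lcm = b^3. S = 33/28b^2 - 11/28b.
  leading term b^2: subtract (165/1792)·r from 33/28b^2 - 11/28b → -5533/3584b
  leading term b: subtract (177056/67681)·m_4 from -5533/3584b → 0
  remainder 0.

S(r,m_4): lcm = b^2. S = 125/128b.
  leading term b: subtract (-112000/67681)·m_4 from 125/128b → 0
  remainder 0.

Every S-polynomial of the final basis reduces to 0, so we have a Gröbner basis.
Inter-reduce: drop elements whose leading term is divisible by another's, tail-reduce, and make monic.
Reduced Gröbner basis: {a - 1, b}.
The reduced Gröbner basis of I + (p) is {a - 1, b} ≠ {1}, a proper ideal, so the enlarged system stays consistent: p is independent of I, with normal form 64/5b^2 + 25/2b.

The remainder on division by a Gröbner basis is unique — it is the normal form.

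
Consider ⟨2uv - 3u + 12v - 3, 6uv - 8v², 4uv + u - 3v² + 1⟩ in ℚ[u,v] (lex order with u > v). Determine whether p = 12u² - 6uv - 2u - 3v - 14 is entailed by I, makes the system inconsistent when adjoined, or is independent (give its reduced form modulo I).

12u² - 6uv - 2u - 3v - 14 lies in I (it reduces to 0).

First compute the reduced Gröbner basis of I by Buchberger's algorithm.
f_1 = 2uv - 3u + 12v - 3, LT = uv.
f_2 = 6uv - 8v², LT = uv.
f_3 = 4uv + u - 3v² + 1, LT = uv.

S(f_1,f_2): lcm = uv. S = -3/2u + 4/3v² + 6v - 3/2.
  leading term u: no divisor's leading term divides it; move -3/2u to the remainder.
  leading term v²: no divisor's leading term divides it; move 4/3v² to the remainder.
  leading term v: no divisor's leading term divides it; move 6v to the remainder.
  leading term 1: no divisor's leading term divides it; move -3/2 to the remainder.
  remainder -3/2u + 4/3v² + 6v - 3/2 ≠ 0; add h_4 = -3/2u + 4/3v² + 6v - 3/2 to the basis.

S(f_1,f_3): lcm = uv. S = -7/4u + ¾v² + 6v - 7/4.
  leading term u: subtract (7/6)·h_4 from -7/4u + ¾v² + 6v - 7/4 → -29/36v² - v
  leading term v²: no divisor's leading term divides it; move -29/36v² to the remainder.
  leading term v: no divisor's leading term divides it; move -v to the remainder.
  remainder -29/36v² - v ≠ 0; add h_5 = -29/36v² - v to the basis.

S(f_2,f_3): lcm = uv. S = -¼u - 7/12v² - ¼.
  leading term u: subtract (⅙)·h_4 from -¼u - 7/12v² - ¼ → -29/36v² - v
  leading term v²: subtract (1)·h_5 from -29/36v² - v → 0
  remainder 0.

S(f_1,h_4): lcm = uv. S = -3/2u + 8/9v³ + 4v² + 5v - 3/2.
  leading term u: subtract (1)·h_4 from -3/2u + 8/9v³ + 4v² + 5v - 3/2 → 8/9v³ + 8/3v² - v
  leading term v³: subtract (-32/29v)·h_5 from 8/9v³ + 8/3v² - v → 136/87v² - v
  leading term v²: subtract (-1632/841)·h_5 from 136/87v² - v → -2473/841v
  leading term v: no divisor's leading term divides it; move -2473/841v to the remainder.
  remainder -2473/841v ≠ 0; add h_6 = -2473/841v to the basis.

S(f_2,h_4): lcm = uv. S = 8/9v³ + 8/3v² - v.
  leading term v³: subtract (-32/29v)·h_5 from 8/9v³ + 8/3v² - v → 136/87v² - v
  leading term v²: subtract (-1632/841)·h_5 from 136/87v² - v → -2473/841v
  leading term v: subtract (1)·h_6 from -2473/841v → 0
  remainder 0.

S(f_3,h_4): lcm = uv. S = ¼u + 8/9v³ + 13/4v² - v + ¼.
  leading term u: subtract (-⅙)·h_4 from ¼u + 8/9v³ + 13/4v² - v + ¼ → 8/9v³ + 125/36v²
  leading term v³: subtract (-32/29v)·h_5 from 8/9v³ + 125/36v² → 2473/1044v²
  leading term v²: subtract (-2473/841)·h_5 from 2473/1044v² → -2473/841v
  leading term v: subtract (1)·h_6 from -2473/841v → 0
  remainder 0.

S(f_1,h_5): lcm = uv². S = -159/58uv + 6v² - 3/2v.
  leading term uv: subtract (-159/116)·f_1 from -159/58uv + 6v² - 3/2v → -477/116u + 6v² + 867/58v - 477/116
  leading term u: subtract (159/58)·h_4 from -477/116u + 6v² + 867/58v - 477/116 → 68/29v² - 3/2v
  leading term v²: subtract (-2448/841)·h_5 from 68/29v² - 3/2v → -7419/1682v
  leading term v: subtract (3/2)·h_6 from -7419/1682v → 0
  remainder 0.

S(f_2,h_5): lcm = uv². S = -36/29uv - 4/3v³.
  leading term uv: subtract (-18/29)·f_1 from -36/29uv - 4/3v³ → -54/29u - 4/3v³ + 216/29v - 54/29
  leading term u: subtract (36/29)·h_4 from -54/29u - 4/3v³ + 216/29v - 54/29 → -4/3v³ - 48/29v²
  leading term v³: subtract (48/29v)·h_5 from -4/3v³ - 48/29v² → 0
  remainder 0.

S(f_3,h_5): lcm = uv². S = -115/116uv - ¾v³ + ¼v.
  leading term uv: subtract (-115/232)·f_1 from -115/116uv - ¾v³ + ¼v → -345/232u - ¾v³ + 719/116v - 345/232
  leading term u: subtract (115/116)·h_4 from -345/232u - ¾v³ + 719/116v - 345/232 → -¾v³ - 115/87v² + ¼v
  leading term v³: subtract (27/29v)·h_5 from -¾v³ - 115/87v² + ¼v → -34/87v² + ¼v
  leading term v²: subtract (408/841)·h_5 from -34/87v² + ¼v → 2473/3364v
  leading term v: subtract (-¼)·h_6 from 2473/3364v → 0
  remainder 0.

S(h_4,h_5): leading monomials are coprime, so the S-polynomial reduces to 0 (Buchberger's first criterion).
S(f_1,h_6): lcm = uv. S = -3/2u + 6v - 3/2.
  leading term u: subtract (1)·h_4 from -3/2u + 6v - 3/2 → -4/3v²
  leading term v²: subtract (48/29)·h_5 from -4/3v² → 48/29v
  leading term v: subtract (-1392/2473)·h_6 from 48/29v → 0
  remainder 0.

S(f_2,h_6): lcm = uv. S = -4/3v².
  leading term v²: subtract (48/29)·h_5 from -4/3v² → 48/29v
  leading term v: subtract (-1392/2473)·h_6 from 48/29v → 0
  remainder 0.

S(f_3,h_6): lcm = uv. S = ¼u - ¾v² + ¼.
  leading term u: subtract (-⅙)·h_4 from ¼u - ¾v² + ¼ → -19/36v² + v
  leading term v²: subtract (19/29)·h_5 from -19/36v² + v → 48/29v
  leading term v: subtract (-1392/2473)·h_6 from 48/29v → 0
  remainder 0.

S(h_4,h_6): leading monomials are coprime, so the S-polynomial reduces to 0 (Buchberger's first criterion).
S(h_5,h_6): lcm = v². S = 36/29v.
  leading term v: subtract (-1044/2473)·h_6 from 36/29v → 0
  remainder 0.

Every S-polynomial of the final basis reduces to 0, so we have a Gröbner basis.
Inter-reduce: drop elements whose leading term is divisible by another's, tail-reduce, and make monic.
Reduced Gröbner basis: {u + 1, v}.
Label its elements g_1 = u + 1, g_2 = v.

Reduce p = 12u² - 6uv - 2u - 3v - 14 modulo G:
  leading term u²: subtract (12u)·g_1 from 12u² - 6uv - 2u - 3v - 14 → -6uv - 14u - 3v - 14
  leading term uv: subtract (-6v)·g_1 from -6uv - 14u - 3v - 14 → -14u + 3v - 14
  leading term u: subtract (-14)·g_1 from -14u + 3v - 14 → 3v
  leading term v: subtract (3)·g_2 from 3v → 0
  normal form = 0.
Since the normal form is 0, p ∈ I.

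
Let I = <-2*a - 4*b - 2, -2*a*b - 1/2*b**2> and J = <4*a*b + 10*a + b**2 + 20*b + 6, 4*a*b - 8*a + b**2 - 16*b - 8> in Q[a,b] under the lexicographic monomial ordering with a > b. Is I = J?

Two ideals are equal iff their reduced Gröbner bases coincide (the reduced basis is unique for a fixed ordering).
Buchberger on the first generating set:
f_1 = -2*a - 4*b - 2, LT = a.
f_2 = -2*a*b - 1/2*b**2, LT = a*b.

S(f_1,f_2): lcm = a*b. S = 7/4*b**2 + b.
  leading term b**2: no divisor's leading term divides it; move 7/4*b**2 to the remainder.
  leading term b: no divisor's leading term divides it; move b to the remainder.
  remainder 7/4*b**2 + b ≠ 0; add g_3 = 7/4*b**2 + b to the basis.

S(f_1,g_3): leading monomials are coprime, so the S-polynomial reduces to 0 (Buchberger's first criterion).
S(f_2,g_3): lcm = a*b**2. S = -4/7*a*b + 1/4*b**3.
  leading term a*b: subtract (2/7*b)·f_1 from -4/7*a*b + 1/4*b**3 → 1/4*b**3 + 8/7*b**2 + 4/7*b
  leading term b**3: subtract (1/7*b)·g_3 from 1/4*b**3 + 8/7*b**2 + 4/7*b → b**2 + 4/7*b
  leading term b**2: subtract (4/7)·g_3 from b**2 + 4/7*b → 0
  remainder 0.

Every S-polynomial of the final basis reduces to 0, so we have a Gröbner basis.
Inter-reduce: drop elements whose leading term is divisible by another's, tail-reduce, and make monic.
Reduced Gröbner basis: {a + 2*b + 1, b**2 + 4/7*b}.

Buchberger on the second generating set:
h_1 = 4*a*b + 10*a + b**2 + 20*b + 6, LT = a*b.
h_2 = 4*a*b - 8*a + b**2 - 16*b - 8, LT = a*b.

S(h_1,h_2): lcm = a*b. S = 9/2*a + 9*b + 7/2.
  leading term a: no divisor's leading term divides it; move 9/2*a to the remainder.
  leading term b: no divisor's leading term divides it; move 9*b to the remainder.
  leading term 1: no divisor's leading term divides it; move 7/2 to the remainder.
  remainder 9/2*a + 9*b + 7/2 ≠ 0; add k_3 = 9/2*a + 9*b + 7/2 to the basis.

S(h_1,k_3): lcm = a*b. S = 5/2*a - 7/4*b**2 + 38/9*b + 3/2.
  leading term a: subtract (5/9)·k_3 from 5/2*a - 7/4*b**2 + 38/9*b + 3/2 → -7/4*b**2 - 7/9*b - 4/9
  leading term b**2: no divisor's leading term divides it; move -7/4*b**2 to the remainder.
  leading term b: no divisor's leading term divides it; move -7/9*b to the remainder.
  leading term 1: no divisor's leading term divides it; move -4/9 to the remainder.
  remainder -7/4*b**2 - 7/9*b - 4/9 ≠ 0; add k_4 = -7/4*b**2 - 7/9*b - 4/9 to the basis.

S(h_2,k_3): lcm = a*b. S = -2*a - 7/4*b**2 - 43/9*b - 2.
  leading term a: subtract (-4/9)·k_3 from -2*a - 7/4*b**2 - 43/9*b - 2 → -7/4*b**2 - 7/9*b - 4/9
  leading term b**2: subtract (1)·k_4 from -7/4*b**2 - 7/9*b - 4/9 → 0
  remainder 0.

S(h_1,k_4): lcm = a*b**2. S = 37/18*a*b - 16/63*a + 1/4*b**3 + 5*b**2 + 3/2*b.
  leading term a*b: subtract (37/72)·h_1 from 37/18*a*b - 16/63*a + 1/4*b**3 + 5*b**2 + 3/2*b → -151/28*a + 1/4*b**3 + 323/72*b**2 - 79/9*b - 37/12
  leading term a: subtract (-151/126)·k_3 from -151/28*a + 1/4*b**3 + 323/72*b**2 - 79/9*b - 37/12 → 1/4*b**3 + 323/72*b**2 + 253/126*b + 10/9
  leading term b**3: subtract (-1/7*b)·k_4 from 1/4*b**3 + 323/72*b**2 + 253/126*b + 10/9 → 35/8*b**2 + 35/18*b + 10/9
  leading term b**2: subtract (-5/2)·k_4 from 35/8*b**2 + 35/18*b + 10/9 → 0
  remainder 0.

S(h_2,k_4): lcm = a*b**2. S = -22/9*a*b - 16/63*a + 1/4*b**3 - 4*b**2 - 2*b.
  leading term a*b: subtract (-11/18)·h_1 from -22/9*a*b - 16/63*a + 1/4*b**3 - 4*b**2 - 2*b → 41/7*a + 1/4*b**3 - 61/18*b**2 + 92/9*b + 11/3
  leading term a: subtract (82/63)·k_3 from 41/7*a + 1/4*b**3 - 61/18*b**2 + 92/9*b + 11/3 → 1/4*b**3 - 61/18*b**2 - 94/63*b - 8/9
  leading term b**3: subtract (-1/7*b)·k_4 from 1/4*b**3 - 61/18*b**2 - 94/63*b - 8/9 → -7/2*b**2 - 14/9*b - 8/9
  leading term b**2: subtract (2)·k_4 from -7/2*b**2 - 14/9*b - 8/9 → 0
  remainder 0.

S(k_3,k_4): leading monomials are coprime, so the S-polynomial reduces to 0 (Buchberger's first criterion).
Every S-polynomial of the final basis reduces to 0, so we have a Gröbner basis.
Inter-reduce: drop elements whose leading term is divisible by another's, tail-reduce, and make monic.
Reduced Gröbner basis: {a + 2*b + 7/9, b**2 + 4/9*b + 16/63}.

These differ, so the ideals are not equal.
The same test decides containment: I ⊆ J iff every generator of I reduces to 0 modulo a Gröbner basis of J.

No, the ideals differ.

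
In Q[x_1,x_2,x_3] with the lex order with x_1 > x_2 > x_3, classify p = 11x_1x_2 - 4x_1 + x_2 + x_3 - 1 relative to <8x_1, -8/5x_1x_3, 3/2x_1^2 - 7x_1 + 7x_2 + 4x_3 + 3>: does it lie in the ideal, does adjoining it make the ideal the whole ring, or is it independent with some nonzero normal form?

First compute the reduced Gröbner basis of I by Buchberger's algorithm.
f_1 = 8x_1, LT = x_1.
f_2 = -8/5x_1x_3, LT = x_1x_3.
f_3 = 3/2x_1^2 - 7x_1 + 7x_2 + 4x_3 + 3, LT = x_1^2.

S(f_1,f_3): lcm = x_1^2. S = 14/3x_1 - 14/3x_2 - 8/3x_3 - 2.
  leading term x_1: subtract (7/12)·f_1 from 14/3x_1 - 14/3x_2 - 8/3x_3 - 2 → -14/3x_2 - 8/3x_3 - 2
  leading term x_2: no divisor's leading term divides it; move -14/3x_2 to the remainder.
  leading term x_3: no divisor's leading term divides it; move -8/3x_3 to the remainder.
  leading term 1: no divisor's leading term divides it; move -2 to the remainder.
  remainder -14/3x_2 - 8/3x_3 - 2 ≠ 0; add h_4 = -14/3x_2 - 8/3x_3 - 2 to the basis.

The other S-polynomials (S(f_1,f_2), S(f_2,f_3), S(f_1,h_4), S(f_2,h_4), S(f_3,h_4)) all reduce to 0 modulo the current basis, so we have a Gröbner basis.
Inter-reduce: drop elements whose leading term is divisible by another's, tail-reduce, and make monic.
Reduced Gröbner basis: {x_1, x_2 + 4/7x_3 + 3/7}.
Label its elements g_1 = x_1, g_2 = x_2 + 4/7x_3 + 3/7.

Reduce p = 11x_1x_2 - 4x_1 + x_2 + x_3 - 1 modulo G:
  leading term x_1x_2: subtract (11x_2)·g_1 from 11x_1x_2 - 4x_1 + x_2 + x_3 - 1 → -4x_1 + x_2 + x_3 - 1
  leading term x_1: subtract (-4)·g_1 from -4x_1 + x_2 + x_3 - 1 → x_2 + x_3 - 1
  leading term x_2: subtract (1)·g_2 from x_2 + x_3 - 1 → 3/7x_3 - 10/7
  leading term x_3: no divisor's leading term divides it; move 3/7x_3 to the remainder.
  leading term 1: no divisor's leading term divides it; move -10/7 to the remainder.
  normal form = 3/7x_3 - 10/7.
The normal form is nonzero, so p ∉ I. Since p minus its normal form lies in I, I + (p) = I + (r) where r = 3/7x_3 - 10/7; decide whether this ideal is the whole ring.
Run Buchberger on G together with r (pairs among the g_i already reduce to 0 since G is a Gröbner basis):
g_1 = x_1, LT = x_1.
g_2 = x_2 + 4/7x_3 + 3/7, LT = x_2.
r = 3/7x_3 - 10/7, LT = x_3.

The S-polynomials (S(g_1,g_2), S(g_1,r), S(g_2,r)) all reduce to 0 modulo the current basis, so we have a Gröbner basis.
Inter-reduce: drop elements whose leading term is divisible by another's, tail-reduce, and make monic.
Reduced Gröbner basis: {x_1, x_2 + 7/3, x_3 - 10/3}.
The reduced Gröbner basis of I + (p) is {x_1, x_2 + 7/3, x_3 - 10/3} ≠ {1}, a proper ideal, so the enlarged system stays consistent: p is independent of I, with normal form 3/7x_3 - 10/7.

11x_1x_2 - 4x_1 + x_2 + x_3 - 1 is independent of I; its normal form modulo I is 3/7x_3 - 10/7.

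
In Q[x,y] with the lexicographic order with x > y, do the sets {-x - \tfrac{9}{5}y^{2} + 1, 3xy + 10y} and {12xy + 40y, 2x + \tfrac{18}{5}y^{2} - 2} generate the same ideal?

Yes, the ideals are equal.

Equality of ideals is decidable: compute both reduced Gröbner bases (unique for the ordering) and check whether they agree.
Buchberger on the first generating set:
f_1 = -x - \tfrac{9}{5}y^{2} + 1, LT = x.
f_2 = 3xy + 10y, LT = xy.

S(f_1,f_2): lcm = xy. S = \tfrac{9}{5}y^{3} - \tfrac{13}{3}y.
  leading term y^{3}: no divisor's leading term divides it; move \tfrac{9}{5}y^{3} to the remainder.
  leading term y: no divisor's leading term divides it; move -\tfrac{13}{3}y to the remainder.
  remainder \tfrac{9}{5}y^{3} - \tfrac{13}{3}y ≠ 0; add g_3 = \tfrac{9}{5}y^{3} - \tfrac{13}{3}y to the basis.

The other S-polynomials (S(f_1,g_3), S(f_2,g_3)) all reduce to 0 modulo the current basis, so we have a Gröbner basis.
Inter-reduce: drop elements whose leading term is divisible by another's, tail-reduce, and make monic.
Reduced Gröbner basis: {x + \tfrac{9}{5}y^{2} - 1, y^{3} - \tfrac{65}{27}y}.

Buchberger on the second generating set:
h_1 = 12xy + 40y, LT = xy.
h_2 = 2x + \tfrac{18}{5}y^{2} - 2, LT = x.

S(h_1,h_2): lcm = xy. S = -\tfrac{9}{5}y^{3} + \tfrac{13}{3}y.
  leading term y^{3}: no divisor's leading term divides it; move -\tfrac{9}{5}y^{3} to the remainder.
  leading term y: no divisor's leading term divides it; move \tfrac{13}{3}y to the remainder.
  remainder -\tfrac{9}{5}y^{3} + \tfrac{13}{3}y ≠ 0; add k_3 = -\tfrac{9}{5}y^{3} + \tfrac{13}{3}y to the basis.

The other S-polynomials (S(h_1,k_3), S(h_2,k_3)) all reduce to 0 modulo the current basis, so we have a Gröbner basis.
Inter-reduce: drop elements whose leading term is divisible by another's, tail-reduce, and make monic.
Reduced Gröbner basis: {x + \tfrac{9}{5}y^{2} - 1, y^{3} - \tfrac{65}{27}y}.

These coincide, so the ideals are equal.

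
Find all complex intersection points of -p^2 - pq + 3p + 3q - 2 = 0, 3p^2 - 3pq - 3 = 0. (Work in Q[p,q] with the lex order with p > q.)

Compute a lex Gröbner basis by Buchberger's algorithm.
f_1 = -p^2 - pq + 3p + 3q - 2, LT = p^2.
f_2 = 3p^2 - 3pq - 3, LT = p^2.

S(f_1,f_2): lcm = p^2. S = 2pq - 3p - 3q + 3.
  leading term pq: no divisor's leading term divides it; move 2pq to the remainder.
  leading term p: no divisor's leading term divides it; move -3p to the remainder.
  leading term q: no divisor's leading term divides it; move -3q to the remainder.
  leading term 1: no divisor's leading term divides it; move 3 to the remainder.
  remainder 2pq - 3p - 3q + 3 ≠ 0; add h_3 = 2pq - 3p - 3q + 3 to the basis.

S(f_1,h_3): lcm = p^2q. S = 3/2p^2 + pq^2 - 3/2pq - 3/2p - 3q^2 + 2q.
  leading term p^2: subtract (-3/2)·f_1 from 3/2p^2 + pq^2 - 3/2pq - 3/2p - 3q^2 + 2q → pq^2 - 3pq + 3p - 3q^2 + 13/2q - 3
  leading term pq^2: subtract (1/2q)·h_3 from pq^2 - 3pq + 3p - 3q^2 + 13/2q - 3 → -3/2pq + 3p - 3/2q^2 + 5q - 3
  leading term pq: subtract (-3/4)·h_3 from -3/2pq + 3p - 3/2q^2 + 5q - 3 → 3/4p - 3/2q^2 + 11/4q - 3/4
  leading term p: no divisor's leading term divides it; move 3/4p to the remainder.
  leading term q^2: no divisor's leading term divides it; move -3/2q^2 to the remainder.
  leading term q: no divisor's leading term divides it; move 11/4q to the remainder.
  leading term 1: no divisor's leading term divides it; move -3/4 to the remainder.
  remainder 3/4p - 3/2q^2 + 11/4q - 3/4 ≠ 0; add h_4 = 3/4p - 3/2q^2 + 11/4q - 3/4 to the basis.

S(f_2,h_3): lcm = p^2q. S = 3/2p^2 - pq^2 + 3/2pq - 3/2p - q.
  leading term p^2: subtract (-3/2)·f_1 from 3/2p^2 - pq^2 + 3/2pq - 3/2p - q → -pq^2 + 3p + 7/2q - 3
  leading term pq^2: subtract (-1/2q)·h_3 from -pq^2 + 3p + 7/2q - 3 → -3/2pq + 3p - 3/2q^2 + 5q - 3
  leading term pq: subtract (-3/4)·h_3 from -3/2pq + 3p - 3/2q^2 + 5q - 3 → 3/4p - 3/2q^2 + 11/4q - 3/4
  leading term p: subtract (1)·h_4 from 3/4p - 3/2q^2 + 11/4q - 3/4 → 0
  remainder 0.

S(f_1,h_4): lcm = p^2. S = 2pq^2 - 8/3pq - 2p - 3q + 2.
  leading term pq^2: subtract (q)·h_3 from 2pq^2 - 8/3pq - 2p - 3q + 2 → 1/3pq - 2p + 3q^2 - 6q + 2
  leading term pq: subtract (1/6)·h_3 from 1/3pq - 2p + 3q^2 - 6q + 2 → -3/2p + 3q^2 - 11/2q + 3/2
  leading term p: subtract (-2)·h_4 from -3/2p + 3q^2 - 11/2q + 3/2 → 0
  remainder 0.

S(f_2,h_4): lcm = p^2. S = 2pq^2 - 14/3pq + p - 1.
  leading term pq^2: subtract (q)·h_3 from 2pq^2 - 14/3pq + p - 1 → -5/3pq + p + 3q^2 - 3q - 1
  leading term pq: subtract (-5/6)·h_3 from -5/3pq + p + 3q^2 - 3q - 1 → -3/2p + 3q^2 - 11/2q + 3/2
  leading term p: subtract (-2)·h_4 from -3/2p + 3q^2 - 11/2q + 3/2 → 0
  remainder 0.

S(h_3,h_4): lcm = pq. S = -3/2p + 2q^3 - 11/3q^2 - 1/2q + 3/2.
  leading term p: subtract (-2)·h_4 from -3/2p + 2q^3 - 11/3q^2 - 1/2q + 3/2 → 2q^3 - 20/3q^2 + 5q
  leading term q^3: no divisor's leading term divides it; move 2q^3 to the remainder.
  leading term q^2: no divisor's leading term divides it; move -20/3q^2 to the remainder.
  leading term q: no divisor's leading term divides it; move 5q to the remainder.
  remainder 2q^3 - 20/3q^2 + 5q ≠ 0; add h_5 = 2q^3 - 20/3q^2 + 5q to the basis.

S(f_1,h_5): leading monomials are coprime, so the S-polynomial reduces to 0 (Buchberger's first criterion).
S(f_2,h_5): leading monomials are coprime, so the S-polynomial reduces to 0 (Buchberger's first criterion).
S(h_3,h_5): lcm = pq^3. S = 11/6pq^2 - 5/2pq - 3/2q^3 + 3/2q^2.
  leading term pq^2: subtract (11/12q)·h_3 from 11/6pq^2 - 5/2pq - 3/2q^3 + 3/2q^2 → 1/4pq - 3/2q^3 + 17/4q^2 - 11/4q
  leading term pq: subtract (1/8)·h_3 from 1/4pq - 3/2q^3 + 17/4q^2 - 11/4q → 3/8p - 3/2q^3 + 17/4q^2 - 19/8q - 3/8
  leading term p: subtract (1/2)·h_4 from 3/8p - 3/2q^3 + 17/4q^2 - 19/8q - 3/8 → -3/2q^3 + 5q^2 - 15/4q
  leading term q^3: subtract (-3/4)·h_5 from -3/2q^3 + 5q^2 - 15/4q → 0
  remainder 0.

S(h_4,h_5): leading monomials are coprime, so the S-polynomial reduces to 0 (Buchberger's first criterion).
Every S-polynomial of the final basis reduces to 0, so we have a Gröbner basis.
Inter-reduce: drop elements whose leading term is divisible by another's, tail-reduce, and make monic.
Reduced Gröbner basis: {p - 2q^2 + 11/3q - 1, q^3 - 10/3q^2 + 5/2q}.

Elimination: the polynomial q^3 - 10/3q^2 + 5/2q lies in the elimination ideal for q, so q ∈ {0, 5/3 - sqrt(10)/6, sqrt(10)/6 + 5/3}. For each such q, the remaining basis elements (now univariate) give the rest of the solution.
  q = 0: the earlier basis element becomes p - 1 = 0, giving p = 1 — point (1, 0).
  q = 5/3 - sqrt(10)/6: the earlier basis element becomes p - 1 + sqrt(10)/2 = 0, giving p = 1 - sqrt(10)/2 — point (1 - sqrt(10)/2, 5/3 - sqrt(10)/6).
  q = sqrt(10)/6 + 5/3: the earlier basis element becomes p - sqrt(10)/2 - 1 = 0, giving p = 1 + sqrt(10)/2 — point (1 + sqrt(10)/2, sqrt(10)/6 + 5/3).
Check: every point annihilates each of the original generators.

{(1, 0), (1 - sqrt(10)/2, 5/3 - sqrt(10)/6), (1 + sqrt(10)/2, sqrt(10)/6 + 5/3)}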